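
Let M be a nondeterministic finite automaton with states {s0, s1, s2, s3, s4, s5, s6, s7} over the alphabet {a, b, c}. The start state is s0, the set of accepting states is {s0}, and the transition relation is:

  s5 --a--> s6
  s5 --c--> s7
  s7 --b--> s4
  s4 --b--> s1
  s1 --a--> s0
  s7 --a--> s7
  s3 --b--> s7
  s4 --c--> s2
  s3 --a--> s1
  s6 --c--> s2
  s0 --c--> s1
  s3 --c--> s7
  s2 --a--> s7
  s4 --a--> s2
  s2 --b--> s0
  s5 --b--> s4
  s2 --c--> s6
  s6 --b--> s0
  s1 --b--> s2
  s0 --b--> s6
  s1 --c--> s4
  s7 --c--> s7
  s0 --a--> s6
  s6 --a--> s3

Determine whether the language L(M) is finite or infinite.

State s0 is reachable from the start and can reach an accepting state, and it lies on the cycle s0 → s1 → s0.
Traversing that cycle any number of times yields accepted strings of unbounded length, so the language is infinite.

infinite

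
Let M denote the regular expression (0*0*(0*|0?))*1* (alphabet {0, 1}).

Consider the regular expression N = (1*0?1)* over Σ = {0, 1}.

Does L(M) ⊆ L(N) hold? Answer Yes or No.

No

The string 0 is in L(M) but not in L(N).
So L(M) ⊄ L(N).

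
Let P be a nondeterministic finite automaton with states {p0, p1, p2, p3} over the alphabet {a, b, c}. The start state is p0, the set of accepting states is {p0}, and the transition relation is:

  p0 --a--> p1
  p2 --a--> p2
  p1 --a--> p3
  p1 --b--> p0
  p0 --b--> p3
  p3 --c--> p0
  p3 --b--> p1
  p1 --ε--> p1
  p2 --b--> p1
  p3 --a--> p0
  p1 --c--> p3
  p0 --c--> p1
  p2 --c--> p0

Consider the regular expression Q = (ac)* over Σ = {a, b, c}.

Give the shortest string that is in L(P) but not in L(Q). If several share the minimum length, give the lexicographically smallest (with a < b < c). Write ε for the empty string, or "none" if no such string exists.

ab

The string ab is accepted by P but not by Q.
No shorter string lies in the difference, and ab is the lexicographically first length-2 string in L(P) \ L(Q).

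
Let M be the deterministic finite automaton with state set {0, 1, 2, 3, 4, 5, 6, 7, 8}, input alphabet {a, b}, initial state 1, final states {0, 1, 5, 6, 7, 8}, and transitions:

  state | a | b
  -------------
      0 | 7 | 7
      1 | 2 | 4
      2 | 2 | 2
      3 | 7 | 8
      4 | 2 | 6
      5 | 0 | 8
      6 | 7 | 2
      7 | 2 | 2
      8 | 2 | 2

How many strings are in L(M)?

The useful subgraph on states {1, 4, 6, 7} is acyclic, so L(M) is finite; the longest accepting path visits 4 useful states, giving maximum string length 3.
Counting accepting paths from 1 by length: 1 of length 0, 1 of length 2, 1 of length 3. Total 3.

3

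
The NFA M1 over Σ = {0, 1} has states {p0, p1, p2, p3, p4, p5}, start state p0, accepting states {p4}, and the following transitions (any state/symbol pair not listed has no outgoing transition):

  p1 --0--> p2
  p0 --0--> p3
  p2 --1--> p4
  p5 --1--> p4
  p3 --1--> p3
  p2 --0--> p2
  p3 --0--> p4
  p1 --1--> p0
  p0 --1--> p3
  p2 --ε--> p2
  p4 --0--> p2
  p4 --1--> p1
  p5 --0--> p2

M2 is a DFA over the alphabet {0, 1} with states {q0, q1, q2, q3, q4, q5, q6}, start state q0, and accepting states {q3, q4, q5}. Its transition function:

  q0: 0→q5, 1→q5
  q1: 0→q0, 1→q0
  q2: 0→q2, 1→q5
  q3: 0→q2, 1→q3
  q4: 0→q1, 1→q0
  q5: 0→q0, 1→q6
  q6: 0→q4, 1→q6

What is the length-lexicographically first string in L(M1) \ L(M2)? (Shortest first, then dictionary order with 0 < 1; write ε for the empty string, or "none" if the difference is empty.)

The string 00 is accepted by M1 but not by M2.
No shorter string lies in the difference, and 00 is the lexicographically first length-2 string in L(M1) \ L(M2).

00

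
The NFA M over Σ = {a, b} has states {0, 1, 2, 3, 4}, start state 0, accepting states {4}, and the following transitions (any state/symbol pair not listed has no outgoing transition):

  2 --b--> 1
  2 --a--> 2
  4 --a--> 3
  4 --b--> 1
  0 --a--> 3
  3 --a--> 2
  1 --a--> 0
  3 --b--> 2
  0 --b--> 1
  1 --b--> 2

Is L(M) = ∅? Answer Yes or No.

The states reachable from the start state are {0, 1, 2, 3}.
None of the accepting states {4} is reachable, so no string is accepted and L(M) = ∅.

Yes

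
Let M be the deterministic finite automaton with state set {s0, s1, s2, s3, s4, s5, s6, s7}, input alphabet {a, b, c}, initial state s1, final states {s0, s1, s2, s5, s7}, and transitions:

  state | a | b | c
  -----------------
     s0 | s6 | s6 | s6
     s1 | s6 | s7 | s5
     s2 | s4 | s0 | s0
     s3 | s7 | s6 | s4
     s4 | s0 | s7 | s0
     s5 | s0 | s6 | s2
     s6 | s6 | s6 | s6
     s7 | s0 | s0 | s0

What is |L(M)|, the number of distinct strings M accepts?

16

The useful subgraph on states {s0, s1, s2, s4, s5, s7} is acyclic, so L(M) is finite; the longest accepting path visits 6 useful states, giving maximum string length 5.
Counting accepting paths from s1 by length: 1 of length 0, 2 of length 1, 5 of length 2, 2 of length 3, 3 of length 4, 3 of length 5. Total 16.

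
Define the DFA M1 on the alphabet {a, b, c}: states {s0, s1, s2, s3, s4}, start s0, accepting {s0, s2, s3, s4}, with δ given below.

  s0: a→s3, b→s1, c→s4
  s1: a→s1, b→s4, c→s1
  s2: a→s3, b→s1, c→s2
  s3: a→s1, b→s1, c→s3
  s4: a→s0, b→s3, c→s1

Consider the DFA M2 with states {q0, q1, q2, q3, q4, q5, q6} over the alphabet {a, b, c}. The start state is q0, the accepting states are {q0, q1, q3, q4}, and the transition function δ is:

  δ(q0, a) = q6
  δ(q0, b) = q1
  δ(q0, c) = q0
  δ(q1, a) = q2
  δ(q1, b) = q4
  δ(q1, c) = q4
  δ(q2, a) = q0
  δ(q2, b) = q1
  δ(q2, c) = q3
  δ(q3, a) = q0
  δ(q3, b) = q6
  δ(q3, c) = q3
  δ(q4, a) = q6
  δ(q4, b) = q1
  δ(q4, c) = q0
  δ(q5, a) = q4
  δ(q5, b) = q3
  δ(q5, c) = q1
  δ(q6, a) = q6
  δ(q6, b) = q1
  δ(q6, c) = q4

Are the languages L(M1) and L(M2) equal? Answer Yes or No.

The string a is accepted by M1 but rejected by M2.
So L(M1) ≠ L(M2).

No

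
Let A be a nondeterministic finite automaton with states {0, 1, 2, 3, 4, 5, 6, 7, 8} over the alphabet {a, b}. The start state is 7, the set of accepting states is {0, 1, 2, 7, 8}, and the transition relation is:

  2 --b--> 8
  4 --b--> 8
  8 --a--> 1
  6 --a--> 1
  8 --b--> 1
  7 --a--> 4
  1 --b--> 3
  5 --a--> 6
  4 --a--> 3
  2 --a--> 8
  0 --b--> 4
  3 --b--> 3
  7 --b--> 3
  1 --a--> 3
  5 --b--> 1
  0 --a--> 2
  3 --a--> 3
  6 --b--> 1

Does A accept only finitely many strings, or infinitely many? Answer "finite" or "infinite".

The useful states (reachable from 7 and able to reach an accepting state) are {1, 4, 7, 8}.
Restricted to these states the transition graph has no cycle, so every accepting path has bounded length and L is finite.

finite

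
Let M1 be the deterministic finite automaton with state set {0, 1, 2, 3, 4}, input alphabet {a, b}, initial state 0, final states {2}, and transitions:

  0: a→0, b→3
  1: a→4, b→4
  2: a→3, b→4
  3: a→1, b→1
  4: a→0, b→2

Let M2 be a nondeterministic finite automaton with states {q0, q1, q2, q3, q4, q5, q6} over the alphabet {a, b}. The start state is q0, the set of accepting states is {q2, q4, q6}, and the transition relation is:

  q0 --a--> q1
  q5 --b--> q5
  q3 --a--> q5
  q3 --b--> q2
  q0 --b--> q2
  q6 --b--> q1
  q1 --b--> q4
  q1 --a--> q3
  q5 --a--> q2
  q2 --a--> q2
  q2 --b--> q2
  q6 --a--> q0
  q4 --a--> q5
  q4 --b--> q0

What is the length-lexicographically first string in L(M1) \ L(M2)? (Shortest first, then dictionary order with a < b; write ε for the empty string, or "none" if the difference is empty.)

The string ababb is accepted by M1 but not by M2.
No shorter string lies in the difference, and ababb is the lexicographically first length-5 string in L(M1) \ L(M2).

ababb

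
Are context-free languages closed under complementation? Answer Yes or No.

CFLs are closed under union, so if they were also closed under complement they would be closed under intersection by De Morgan (L₁ ∩ L₂ is the complement of the union of the complements). But {aⁿbⁿcᵐ} ∩ {aᵐbⁿcⁿ} = {aⁿbⁿcⁿ} is not context-free although both operands are.

No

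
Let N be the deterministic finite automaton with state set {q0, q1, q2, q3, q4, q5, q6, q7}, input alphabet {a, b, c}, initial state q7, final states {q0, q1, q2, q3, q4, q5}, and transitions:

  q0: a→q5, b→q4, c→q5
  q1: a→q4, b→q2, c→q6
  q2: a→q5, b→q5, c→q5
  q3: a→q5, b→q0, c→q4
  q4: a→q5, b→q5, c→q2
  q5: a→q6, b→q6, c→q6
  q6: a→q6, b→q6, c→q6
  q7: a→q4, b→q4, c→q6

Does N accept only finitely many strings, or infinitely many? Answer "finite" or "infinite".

finite

The useful states (reachable from q7 and able to reach an accepting state) are {q2, q4, q5, q7}.
Restricted to these states the transition graph has no cycle, so every accepting path has bounded length and L is finite.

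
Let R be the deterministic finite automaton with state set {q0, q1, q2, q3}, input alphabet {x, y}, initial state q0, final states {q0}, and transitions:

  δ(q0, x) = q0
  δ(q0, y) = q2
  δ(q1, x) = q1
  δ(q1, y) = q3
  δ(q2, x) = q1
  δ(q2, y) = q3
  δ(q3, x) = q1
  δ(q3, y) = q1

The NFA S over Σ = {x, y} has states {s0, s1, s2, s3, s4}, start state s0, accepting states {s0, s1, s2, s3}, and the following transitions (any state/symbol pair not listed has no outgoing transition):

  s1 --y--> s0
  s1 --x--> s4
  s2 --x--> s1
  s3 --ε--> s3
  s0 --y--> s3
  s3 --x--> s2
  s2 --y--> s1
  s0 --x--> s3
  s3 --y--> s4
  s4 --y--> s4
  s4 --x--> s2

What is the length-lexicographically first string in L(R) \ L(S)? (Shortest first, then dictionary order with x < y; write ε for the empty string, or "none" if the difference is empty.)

The string xxxx is accepted by R but not by S.
No shorter string lies in the difference, and xxxx is the lexicographically first length-4 string in L(R) \ L(S).

xxxx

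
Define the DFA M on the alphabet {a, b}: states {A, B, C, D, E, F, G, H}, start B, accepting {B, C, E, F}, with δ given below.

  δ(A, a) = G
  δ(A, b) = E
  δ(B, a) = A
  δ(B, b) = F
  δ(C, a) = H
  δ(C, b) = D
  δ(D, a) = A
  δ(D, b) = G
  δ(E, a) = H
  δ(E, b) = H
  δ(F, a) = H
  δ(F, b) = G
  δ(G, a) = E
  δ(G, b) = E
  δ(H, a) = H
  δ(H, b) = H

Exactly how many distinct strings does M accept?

7

The useful subgraph on states {A, B, E, F, G} is acyclic, so L(M) is finite; the longest accepting path visits 4 useful states, giving maximum string length 3.
Counting accepting paths from B by length: 1 of length 0, 1 of length 1, 1 of length 2, 4 of length 3. Total 7.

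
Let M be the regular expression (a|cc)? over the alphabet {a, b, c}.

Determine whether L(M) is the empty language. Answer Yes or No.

The empty string ε matches the expression, so it belongs to L(M).
Since L(M) contains at least one string, it is not empty.

No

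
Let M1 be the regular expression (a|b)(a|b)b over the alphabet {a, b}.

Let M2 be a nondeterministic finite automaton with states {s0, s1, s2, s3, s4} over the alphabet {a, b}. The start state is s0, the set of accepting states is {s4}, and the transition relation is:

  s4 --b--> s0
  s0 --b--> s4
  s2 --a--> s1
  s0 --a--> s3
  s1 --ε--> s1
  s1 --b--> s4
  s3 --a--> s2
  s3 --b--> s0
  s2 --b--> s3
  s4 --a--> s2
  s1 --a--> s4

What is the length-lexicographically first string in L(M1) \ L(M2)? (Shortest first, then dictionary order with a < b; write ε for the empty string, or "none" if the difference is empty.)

The string aab is accepted by M1 but not by M2.
No shorter string lies in the difference, and aab is the lexicographically first length-3 string in L(M1) \ L(M2).

aab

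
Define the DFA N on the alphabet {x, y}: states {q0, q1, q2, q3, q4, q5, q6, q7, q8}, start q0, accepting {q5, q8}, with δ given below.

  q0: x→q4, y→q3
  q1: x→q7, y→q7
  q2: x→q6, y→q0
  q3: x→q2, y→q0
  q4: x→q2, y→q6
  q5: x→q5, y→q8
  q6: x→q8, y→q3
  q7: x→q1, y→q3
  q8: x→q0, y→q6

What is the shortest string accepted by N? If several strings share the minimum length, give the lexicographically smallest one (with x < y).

xyx

A breadth-first search from q0 reaches an accepting state first via the path q0 → q4 → q6 → q8 on input xyx.
No string of length < 3 is accepted (BFS exhausts all shorter strings without reaching an accepting state), and xyx is the lexicographically least accepting string of length 3.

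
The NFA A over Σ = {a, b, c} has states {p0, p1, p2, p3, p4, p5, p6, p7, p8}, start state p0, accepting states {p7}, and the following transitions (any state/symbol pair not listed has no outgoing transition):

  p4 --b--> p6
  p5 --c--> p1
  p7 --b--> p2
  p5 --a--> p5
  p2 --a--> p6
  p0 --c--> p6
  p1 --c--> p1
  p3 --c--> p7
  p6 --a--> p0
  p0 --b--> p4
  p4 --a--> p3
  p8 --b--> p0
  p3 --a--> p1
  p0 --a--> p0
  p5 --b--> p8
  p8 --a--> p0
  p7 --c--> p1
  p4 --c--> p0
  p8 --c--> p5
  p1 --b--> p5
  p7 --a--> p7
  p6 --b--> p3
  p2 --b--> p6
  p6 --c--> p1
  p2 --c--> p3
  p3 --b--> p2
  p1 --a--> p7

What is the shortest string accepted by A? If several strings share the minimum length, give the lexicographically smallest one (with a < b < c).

bac

A breadth-first search from p0 reaches an accepting state first via the path p0 → p4 → p3 → p7 on input bac.
No string of length < 3 is accepted (BFS exhausts all shorter strings without reaching an accepting state), and bac is the lexicographically least accepting string of length 3.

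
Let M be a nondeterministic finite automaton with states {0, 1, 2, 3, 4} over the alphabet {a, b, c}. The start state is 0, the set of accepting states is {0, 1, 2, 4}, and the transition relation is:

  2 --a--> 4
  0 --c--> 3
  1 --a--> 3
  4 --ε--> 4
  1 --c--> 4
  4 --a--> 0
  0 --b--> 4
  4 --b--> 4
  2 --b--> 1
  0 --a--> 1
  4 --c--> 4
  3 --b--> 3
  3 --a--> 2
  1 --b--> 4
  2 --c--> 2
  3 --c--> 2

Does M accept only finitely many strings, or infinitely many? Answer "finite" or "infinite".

infinite

State 1 is reachable from the start and can reach an accepting state, and it lies on the cycle 1 → 3 → 2 → 1.
Traversing that cycle any number of times yields accepted strings of unbounded length, so the language is infinite.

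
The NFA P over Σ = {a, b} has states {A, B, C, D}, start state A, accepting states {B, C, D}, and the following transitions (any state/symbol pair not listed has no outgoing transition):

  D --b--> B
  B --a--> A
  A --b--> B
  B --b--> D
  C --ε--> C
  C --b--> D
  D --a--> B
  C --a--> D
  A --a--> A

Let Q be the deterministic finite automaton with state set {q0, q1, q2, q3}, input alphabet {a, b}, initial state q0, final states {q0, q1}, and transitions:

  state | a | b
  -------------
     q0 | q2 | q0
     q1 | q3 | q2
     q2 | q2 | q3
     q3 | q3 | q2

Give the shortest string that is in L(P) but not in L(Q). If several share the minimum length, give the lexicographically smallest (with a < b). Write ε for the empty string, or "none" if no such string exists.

ab

The string ab is accepted by P but not by Q.
No shorter string lies in the difference, and ab is the lexicographically first length-2 string in L(P) \ L(Q).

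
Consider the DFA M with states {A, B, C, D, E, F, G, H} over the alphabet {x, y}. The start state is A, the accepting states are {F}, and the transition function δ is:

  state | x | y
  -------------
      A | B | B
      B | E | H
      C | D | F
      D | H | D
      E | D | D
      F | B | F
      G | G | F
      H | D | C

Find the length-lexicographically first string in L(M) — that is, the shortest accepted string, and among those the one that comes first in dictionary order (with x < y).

A breadth-first search from A reaches an accepting state first via the path A → B → H → C → F on input xyyy.
No string of length < 4 is accepted (BFS exhausts all shorter strings without reaching an accepting state), and xyyy is the lexicographically least accepting string of length 4.

xyyy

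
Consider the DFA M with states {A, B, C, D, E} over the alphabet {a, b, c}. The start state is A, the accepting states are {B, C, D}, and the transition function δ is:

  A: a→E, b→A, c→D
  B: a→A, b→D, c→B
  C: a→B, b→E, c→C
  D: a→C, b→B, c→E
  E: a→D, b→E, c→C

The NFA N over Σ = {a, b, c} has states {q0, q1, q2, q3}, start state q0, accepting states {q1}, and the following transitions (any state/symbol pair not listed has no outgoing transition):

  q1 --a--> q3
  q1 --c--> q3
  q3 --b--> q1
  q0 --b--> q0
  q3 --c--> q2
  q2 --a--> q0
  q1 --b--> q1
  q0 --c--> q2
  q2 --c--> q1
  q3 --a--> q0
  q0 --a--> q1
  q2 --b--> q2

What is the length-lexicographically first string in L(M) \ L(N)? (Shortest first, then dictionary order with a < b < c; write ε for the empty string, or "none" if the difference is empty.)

c

The string c is accepted by M but not by N.
No shorter string lies in the difference, and c is the lexicographically first length-1 string in L(M) \ L(N).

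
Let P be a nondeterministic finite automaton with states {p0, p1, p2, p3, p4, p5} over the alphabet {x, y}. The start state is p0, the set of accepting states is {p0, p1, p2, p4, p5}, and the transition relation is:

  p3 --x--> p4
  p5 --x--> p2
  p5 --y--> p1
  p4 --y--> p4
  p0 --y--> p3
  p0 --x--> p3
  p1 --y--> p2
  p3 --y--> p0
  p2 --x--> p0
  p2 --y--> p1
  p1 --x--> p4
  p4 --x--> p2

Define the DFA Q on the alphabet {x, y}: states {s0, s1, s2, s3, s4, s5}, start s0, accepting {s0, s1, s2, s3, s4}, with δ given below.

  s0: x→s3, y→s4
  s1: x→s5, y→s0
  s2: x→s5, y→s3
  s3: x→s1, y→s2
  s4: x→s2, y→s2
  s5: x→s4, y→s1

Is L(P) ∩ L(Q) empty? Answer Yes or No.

The empty string ε is accepted by both P and Q.
Hence L(P) ∩ L(Q) ≠ ∅.

No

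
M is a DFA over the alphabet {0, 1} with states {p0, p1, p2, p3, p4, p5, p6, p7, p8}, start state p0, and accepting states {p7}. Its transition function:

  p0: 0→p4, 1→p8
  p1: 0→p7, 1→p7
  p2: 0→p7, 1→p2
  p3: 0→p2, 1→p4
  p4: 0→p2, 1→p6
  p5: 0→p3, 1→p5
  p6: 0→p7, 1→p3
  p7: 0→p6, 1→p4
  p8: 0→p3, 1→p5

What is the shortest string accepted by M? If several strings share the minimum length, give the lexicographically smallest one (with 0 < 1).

A breadth-first search from p0 reaches an accepting state first via the path p0 → p4 → p2 → p7 on input 000.
No string of length < 3 is accepted (BFS exhausts all shorter strings without reaching an accepting state), and 000 is the lexicographically least accepting string of length 3.

000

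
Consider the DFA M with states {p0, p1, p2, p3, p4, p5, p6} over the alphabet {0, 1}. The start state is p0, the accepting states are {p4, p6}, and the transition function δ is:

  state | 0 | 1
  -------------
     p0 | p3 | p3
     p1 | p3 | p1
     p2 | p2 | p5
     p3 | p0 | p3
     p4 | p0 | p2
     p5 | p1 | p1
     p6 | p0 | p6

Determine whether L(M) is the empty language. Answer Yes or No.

The states reachable from the start state are {p0, p3}.
None of the accepting states {p4, p6} is reachable, so no string is accepted and L(M) = ∅.

Yes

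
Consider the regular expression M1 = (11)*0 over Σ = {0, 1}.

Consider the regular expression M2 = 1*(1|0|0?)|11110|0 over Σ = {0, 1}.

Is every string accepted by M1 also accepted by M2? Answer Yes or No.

Yes

Converting the expression M1 to a DFA (subset construction, then merging equivalent states) gives the minimal DFA with states {r0, r1, r2, r3}, start state r0, accepting states {r1} and transitions r0: 0→r1, 1→r2; r1: 0→r3, 1→r3; r2: 0→r3, 1→r0; r3: 0→r3, 1→r3.
Converting the expression M2 to a DFA (subset construction, then merging equivalent states) gives the minimal DFA with states {t0, t1, t2}, start state t0, accepting states {t0, t1} and transitions t0: 0→t1, 1→t0; t1: 0→t2, 1→t2; t2: 0→t2, 1→t2.
Exploring the product automaton M1 × M2 from the start pair (r0, t0), following both machines on each input symbol, reaches 5 state pairs: (r0, t0), (r1, t1), (r2, t0), (r3, t2), (r3, t1).
M1 accepts in {r1} and M2 accepts in {t0, t1}. The reachable pairs whose M1-component is accepting are (r1, t1); in each of them the M2-component is accepting too, so the product for L(M1) \ L(M2) (M1-component accepting, M2-component rejecting) has no reachable accepting pair and the difference is empty.
Hence every string in L(M1) is also in L(M2).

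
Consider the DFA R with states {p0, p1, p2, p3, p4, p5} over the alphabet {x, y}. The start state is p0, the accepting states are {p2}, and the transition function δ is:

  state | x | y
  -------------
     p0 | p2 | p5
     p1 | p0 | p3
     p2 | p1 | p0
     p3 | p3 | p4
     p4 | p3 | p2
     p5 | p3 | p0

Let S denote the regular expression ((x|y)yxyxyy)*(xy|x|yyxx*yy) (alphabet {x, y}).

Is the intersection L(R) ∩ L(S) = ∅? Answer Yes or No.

No

The string x is accepted by both R and S.
Hence L(R) ∩ L(S) ≠ ∅.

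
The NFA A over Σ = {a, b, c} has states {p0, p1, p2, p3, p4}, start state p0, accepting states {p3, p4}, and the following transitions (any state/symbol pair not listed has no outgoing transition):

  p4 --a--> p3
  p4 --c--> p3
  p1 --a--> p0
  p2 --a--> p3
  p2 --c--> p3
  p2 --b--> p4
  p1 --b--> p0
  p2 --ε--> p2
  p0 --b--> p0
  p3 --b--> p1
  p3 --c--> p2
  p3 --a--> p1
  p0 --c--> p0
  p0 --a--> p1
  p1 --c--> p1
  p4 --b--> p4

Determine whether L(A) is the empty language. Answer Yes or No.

Yes

The states reachable from the start state are {p0, p1}.
None of the accepting states {p3, p4} is reachable, so no string is accepted and L(A) = ∅.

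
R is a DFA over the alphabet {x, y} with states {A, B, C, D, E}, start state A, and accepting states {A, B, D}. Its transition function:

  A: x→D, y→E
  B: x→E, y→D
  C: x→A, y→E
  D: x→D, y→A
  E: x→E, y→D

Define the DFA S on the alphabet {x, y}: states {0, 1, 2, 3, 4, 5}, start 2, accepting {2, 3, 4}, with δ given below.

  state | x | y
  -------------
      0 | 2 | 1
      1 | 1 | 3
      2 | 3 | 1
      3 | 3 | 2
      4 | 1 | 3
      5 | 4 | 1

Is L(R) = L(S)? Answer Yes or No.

Exploring the product automaton R × S from the start pair (A, 2), following both machines on each input symbol, reaches 3 state pairs: (A, 2), (D, 3), (E, 1).
R accepts in {A, B, D} and S accepts in {2, 3, 4}. In every reachable pair the two components are either both accepting — (A, 2), (D, 3) — or both non-accepting, so no string is accepted by exactly one of the machines: L(R) \ L(S) and L(S) \ L(R) are both empty.
Hence every string is accepted by R iff it is accepted by S, and the two languages coincide.

Yes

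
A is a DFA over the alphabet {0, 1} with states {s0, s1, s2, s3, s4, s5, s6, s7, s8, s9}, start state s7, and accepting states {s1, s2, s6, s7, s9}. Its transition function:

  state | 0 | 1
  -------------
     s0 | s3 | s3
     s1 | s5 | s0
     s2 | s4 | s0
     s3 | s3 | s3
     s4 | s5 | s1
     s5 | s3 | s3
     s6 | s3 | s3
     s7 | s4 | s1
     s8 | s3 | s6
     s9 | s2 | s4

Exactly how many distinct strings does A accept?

3

The useful subgraph on states {s1, s4, s7} is acyclic, so L(A) is finite; the longest accepting path visits 3 useful states, giving maximum string length 2.
Counting accepting paths from s7 by length: 1 of length 0, 1 of length 1, 1 of length 2. Total 3.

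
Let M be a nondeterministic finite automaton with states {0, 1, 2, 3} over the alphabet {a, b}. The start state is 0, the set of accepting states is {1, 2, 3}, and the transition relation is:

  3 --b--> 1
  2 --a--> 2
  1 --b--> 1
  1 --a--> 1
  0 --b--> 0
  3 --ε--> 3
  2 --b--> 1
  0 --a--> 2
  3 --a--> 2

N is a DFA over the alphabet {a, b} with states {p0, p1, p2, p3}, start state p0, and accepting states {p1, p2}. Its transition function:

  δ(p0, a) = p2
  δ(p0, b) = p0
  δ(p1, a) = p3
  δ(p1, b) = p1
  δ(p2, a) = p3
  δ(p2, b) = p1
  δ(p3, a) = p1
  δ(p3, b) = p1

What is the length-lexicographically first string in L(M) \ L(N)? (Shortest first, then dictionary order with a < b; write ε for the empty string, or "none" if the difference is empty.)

The string aa is accepted by M but not by N.
No shorter string lies in the difference, and aa is the lexicographically first length-2 string in L(M) \ L(N).

aa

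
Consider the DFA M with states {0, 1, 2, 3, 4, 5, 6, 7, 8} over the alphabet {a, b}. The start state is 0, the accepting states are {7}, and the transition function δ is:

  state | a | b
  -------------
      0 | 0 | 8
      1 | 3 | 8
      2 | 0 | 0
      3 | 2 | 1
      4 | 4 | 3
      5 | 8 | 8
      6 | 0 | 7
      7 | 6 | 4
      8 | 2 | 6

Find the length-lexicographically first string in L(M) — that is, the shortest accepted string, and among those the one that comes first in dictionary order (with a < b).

bbb

A breadth-first search from 0 reaches an accepting state first via the path 0 → 8 → 6 → 7 on input bbb.
No string of length < 3 is accepted (BFS exhausts all shorter strings without reaching an accepting state), and bbb is the lexicographically least accepting string of length 3.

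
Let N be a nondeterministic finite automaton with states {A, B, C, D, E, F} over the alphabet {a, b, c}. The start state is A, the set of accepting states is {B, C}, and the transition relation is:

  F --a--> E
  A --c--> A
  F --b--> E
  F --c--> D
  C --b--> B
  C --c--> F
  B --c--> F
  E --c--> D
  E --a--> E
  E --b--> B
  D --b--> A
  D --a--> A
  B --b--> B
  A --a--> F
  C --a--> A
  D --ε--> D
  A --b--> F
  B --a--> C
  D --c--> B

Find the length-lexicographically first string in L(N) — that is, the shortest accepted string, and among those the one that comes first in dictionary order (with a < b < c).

aab

A breadth-first search from A reaches an accepting state first via the path A → F → E → B on input aab.
No string of length < 3 is accepted (BFS exhausts all shorter strings without reaching an accepting state), and aab is the lexicographically least accepting string of length 3.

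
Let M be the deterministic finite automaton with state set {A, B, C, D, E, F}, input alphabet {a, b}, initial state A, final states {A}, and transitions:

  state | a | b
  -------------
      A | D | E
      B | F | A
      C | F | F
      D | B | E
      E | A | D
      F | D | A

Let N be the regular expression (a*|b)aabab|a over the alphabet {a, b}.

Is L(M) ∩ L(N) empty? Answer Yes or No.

Converting the expression N to a DFA (subset construction, then merging equivalent states) gives the minimal DFA with states {n0, n1, n2, n3, n4, n5, n6, n7, n8, n9}, start state n0, accepting states {n1, n9} and transitions n0: a→n1, b→n2; n1: a→n3, b→n4; n2: a→n5, b→n4; n3: a→n3, b→n6; n4: a→n4, b→n4; n5: a→n7, b→n4; n6: a→n8, b→n4; n7: a→n4, b→n6; n8: a→n4, b→n9; n9: a→n4, b→n4.
Exploring the product automaton M × N from the start pair (A, n0), following both machines on each input symbol, reaches 18 state pairs: (A, n0), (D, n1), (E, n2), (B, n3), (E, n4), (A, n5), (D, n4), (F, n3), (A, n6), (A, n4), (D, n7), (B, n4), (D, n3), (D, n8), (E, n6), (F, n4), (E, n9), (A, n8).
M accepts in {A} and N accepts in {n1, n9}; no reachable pair has both components accepting, so no string drives both machines to acceptance simultaneously and L(M) ∩ L(N) = ∅.
So no string is accepted by both, and the intersection is empty.

Yes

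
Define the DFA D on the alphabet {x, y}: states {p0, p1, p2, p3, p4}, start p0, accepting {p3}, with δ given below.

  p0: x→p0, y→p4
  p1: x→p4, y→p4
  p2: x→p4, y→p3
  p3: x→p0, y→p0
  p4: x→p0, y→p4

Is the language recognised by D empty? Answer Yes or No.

Yes

The states reachable from the start state are {p0, p4}.
None of the accepting states {p3} is reachable, so no string is accepted and L(D) = ∅.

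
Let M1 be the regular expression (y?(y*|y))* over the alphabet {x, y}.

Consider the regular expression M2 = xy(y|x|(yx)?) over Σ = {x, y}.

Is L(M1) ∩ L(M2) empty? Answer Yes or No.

Converting the expression M1 to a DFA (subset construction, then merging equivalent states) gives the minimal DFA with states {r0, r1}, start state r0, accepting states {r0} and transitions r0: x→r1, y→r0; r1: x→r1, y→r1.
Converting the expression M2 to a DFA (subset construction, then merging equivalent states) gives the minimal DFA with states {t0, t1, t2, t3, t4, t5}, start state t0, accepting states {t3, t4, t5} and transitions t0: x→t1, y→t2; t1: x→t2, y→t3; t2: x→t2, y→t2; t3: x→t4, y→t5; t4: x→t2, y→t2; t5: x→t4, y→t2.
Exploring the product automaton M1 × M2 from the start pair (r0, t0), following both machines on each input symbol, reaches 7 state pairs: (r0, t0), (r1, t1), (r0, t2), (r1, t2), (r1, t3), (r1, t4), (r1, t5).
M1 accepts in {r0} and M2 accepts in {t3, t4, t5}; no reachable pair has both components accepting, so no string drives both machines to acceptance simultaneously and L(M1) ∩ L(M2) = ∅.
So no string is accepted by both, and the intersection is empty.

Yes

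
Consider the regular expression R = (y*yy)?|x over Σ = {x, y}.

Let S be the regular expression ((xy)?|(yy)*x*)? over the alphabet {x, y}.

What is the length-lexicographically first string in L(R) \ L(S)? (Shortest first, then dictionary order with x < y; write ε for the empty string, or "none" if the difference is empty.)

yyy

The string yyy is accepted by R but not by S.
No shorter string lies in the difference, and yyy is the lexicographically first length-3 string in L(R) \ L(S).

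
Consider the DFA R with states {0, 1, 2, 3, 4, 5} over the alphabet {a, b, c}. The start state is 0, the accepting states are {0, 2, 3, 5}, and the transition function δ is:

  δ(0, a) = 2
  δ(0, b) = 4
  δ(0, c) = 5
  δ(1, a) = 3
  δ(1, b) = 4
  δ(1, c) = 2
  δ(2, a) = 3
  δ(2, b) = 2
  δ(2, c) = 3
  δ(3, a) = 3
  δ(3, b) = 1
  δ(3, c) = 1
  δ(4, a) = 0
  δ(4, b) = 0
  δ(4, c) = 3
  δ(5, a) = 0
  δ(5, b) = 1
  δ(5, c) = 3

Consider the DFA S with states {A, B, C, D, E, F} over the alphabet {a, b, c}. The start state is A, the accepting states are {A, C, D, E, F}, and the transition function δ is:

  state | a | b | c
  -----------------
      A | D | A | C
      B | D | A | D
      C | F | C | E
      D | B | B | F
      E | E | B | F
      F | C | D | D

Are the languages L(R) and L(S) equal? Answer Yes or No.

No

The string aa is accepted by R but rejected by S.
So L(R) ≠ L(S).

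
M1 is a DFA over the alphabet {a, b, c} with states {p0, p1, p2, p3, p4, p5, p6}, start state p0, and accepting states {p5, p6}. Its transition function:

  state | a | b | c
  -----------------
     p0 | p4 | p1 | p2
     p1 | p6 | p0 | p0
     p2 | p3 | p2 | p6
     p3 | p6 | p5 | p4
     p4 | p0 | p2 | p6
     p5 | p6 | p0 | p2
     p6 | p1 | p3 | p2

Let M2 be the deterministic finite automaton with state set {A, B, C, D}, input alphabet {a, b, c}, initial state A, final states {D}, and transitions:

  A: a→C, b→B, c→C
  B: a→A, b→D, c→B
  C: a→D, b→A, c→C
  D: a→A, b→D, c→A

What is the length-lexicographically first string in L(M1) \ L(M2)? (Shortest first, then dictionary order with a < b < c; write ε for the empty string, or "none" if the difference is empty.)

ac

The string ac is accepted by M1 but not by M2.
No shorter string lies in the difference, and ac is the lexicographically first length-2 string in L(M1) \ L(M2).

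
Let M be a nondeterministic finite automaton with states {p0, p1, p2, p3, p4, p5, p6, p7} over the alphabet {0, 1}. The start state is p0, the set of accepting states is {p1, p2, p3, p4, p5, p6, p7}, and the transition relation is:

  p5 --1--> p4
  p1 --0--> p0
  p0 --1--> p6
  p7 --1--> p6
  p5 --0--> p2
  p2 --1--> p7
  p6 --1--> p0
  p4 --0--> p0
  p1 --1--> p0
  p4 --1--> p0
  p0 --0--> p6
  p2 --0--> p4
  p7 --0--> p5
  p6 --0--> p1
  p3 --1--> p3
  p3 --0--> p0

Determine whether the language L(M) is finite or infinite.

State p0 is reachable from the start and can reach an accepting state, and it lies on the cycle p0 → p6 → p0.
Traversing that cycle any number of times yields accepted strings of unbounded length, so the language is infinite.

infinite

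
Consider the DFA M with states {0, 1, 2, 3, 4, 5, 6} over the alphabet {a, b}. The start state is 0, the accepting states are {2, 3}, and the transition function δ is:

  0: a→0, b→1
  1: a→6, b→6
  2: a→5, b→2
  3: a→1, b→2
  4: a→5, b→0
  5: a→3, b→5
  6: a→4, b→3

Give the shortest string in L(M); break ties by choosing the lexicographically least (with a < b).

bab

A breadth-first search from 0 reaches an accepting state first via the path 0 → 1 → 6 → 3 on input bab.
No string of length < 3 is accepted (BFS exhausts all shorter strings without reaching an accepting state), and bab is the lexicographically least accepting string of length 3.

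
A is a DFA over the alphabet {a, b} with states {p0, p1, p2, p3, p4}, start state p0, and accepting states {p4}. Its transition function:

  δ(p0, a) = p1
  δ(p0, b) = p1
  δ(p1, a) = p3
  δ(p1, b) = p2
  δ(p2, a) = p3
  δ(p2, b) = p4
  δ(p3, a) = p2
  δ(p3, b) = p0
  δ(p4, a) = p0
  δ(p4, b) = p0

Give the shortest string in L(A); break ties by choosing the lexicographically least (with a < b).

abb

A breadth-first search from p0 reaches an accepting state first via the path p0 → p1 → p2 → p4 on input abb.
No string of length < 3 is accepted (BFS exhausts all shorter strings without reaching an accepting state), and abb is the lexicographically least accepting string of length 3.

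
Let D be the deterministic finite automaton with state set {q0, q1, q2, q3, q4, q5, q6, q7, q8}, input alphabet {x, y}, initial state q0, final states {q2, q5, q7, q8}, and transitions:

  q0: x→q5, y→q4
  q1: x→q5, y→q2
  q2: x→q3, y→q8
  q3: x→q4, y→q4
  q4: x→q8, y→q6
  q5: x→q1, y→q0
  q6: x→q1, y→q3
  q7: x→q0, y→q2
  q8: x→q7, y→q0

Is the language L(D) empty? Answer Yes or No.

No

The string x is accepted: the run q0 → q5 ends in the accepting state q5.
Since at least one string is accepted, L(D) is not empty.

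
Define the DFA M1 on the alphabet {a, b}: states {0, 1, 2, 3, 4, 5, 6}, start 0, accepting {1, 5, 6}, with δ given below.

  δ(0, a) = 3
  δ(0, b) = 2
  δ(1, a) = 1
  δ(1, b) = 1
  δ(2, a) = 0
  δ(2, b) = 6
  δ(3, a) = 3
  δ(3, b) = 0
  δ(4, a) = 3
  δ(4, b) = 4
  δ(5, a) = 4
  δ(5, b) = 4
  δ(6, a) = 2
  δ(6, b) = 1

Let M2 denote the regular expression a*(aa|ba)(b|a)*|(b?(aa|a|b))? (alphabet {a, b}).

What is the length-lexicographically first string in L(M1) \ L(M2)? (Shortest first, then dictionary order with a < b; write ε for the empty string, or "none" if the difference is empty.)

The string bbb is accepted by M1 but not by M2.
No shorter string lies in the difference, and bbb is the lexicographically first length-3 string in L(M1) \ L(M2).

bbb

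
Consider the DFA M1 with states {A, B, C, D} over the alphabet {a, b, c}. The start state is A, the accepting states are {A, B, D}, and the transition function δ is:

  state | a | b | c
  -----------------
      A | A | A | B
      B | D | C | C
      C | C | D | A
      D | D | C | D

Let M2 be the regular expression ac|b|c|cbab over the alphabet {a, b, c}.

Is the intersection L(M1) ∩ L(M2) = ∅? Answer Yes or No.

The string b is accepted by both M1 and M2.
Hence L(M1) ∩ L(M2) ≠ ∅.

No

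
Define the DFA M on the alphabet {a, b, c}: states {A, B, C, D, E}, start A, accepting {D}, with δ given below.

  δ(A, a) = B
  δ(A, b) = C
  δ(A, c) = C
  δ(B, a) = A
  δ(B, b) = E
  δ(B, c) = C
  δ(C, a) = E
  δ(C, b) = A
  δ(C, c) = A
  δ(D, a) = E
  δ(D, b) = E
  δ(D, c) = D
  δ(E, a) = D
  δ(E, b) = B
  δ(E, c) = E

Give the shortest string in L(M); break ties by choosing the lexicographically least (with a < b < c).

aba

A breadth-first search from A reaches an accepting state first via the path A → B → E → D on input aba.
No string of length < 3 is accepted (BFS exhausts all shorter strings without reaching an accepting state), and aba is the lexicographically least accepting string of length 3.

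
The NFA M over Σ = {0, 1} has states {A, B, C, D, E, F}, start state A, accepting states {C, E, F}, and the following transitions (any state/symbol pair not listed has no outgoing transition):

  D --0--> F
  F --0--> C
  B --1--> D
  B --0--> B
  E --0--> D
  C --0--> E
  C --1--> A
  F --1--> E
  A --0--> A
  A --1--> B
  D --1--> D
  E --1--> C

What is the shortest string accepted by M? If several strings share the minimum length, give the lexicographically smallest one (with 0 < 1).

A breadth-first search from A reaches an accepting state first via the path A → B → D → F on input 110.
No string of length < 3 is accepted (BFS exhausts all shorter strings without reaching an accepting state), and 110 is the lexicographically least accepting string of length 3.

110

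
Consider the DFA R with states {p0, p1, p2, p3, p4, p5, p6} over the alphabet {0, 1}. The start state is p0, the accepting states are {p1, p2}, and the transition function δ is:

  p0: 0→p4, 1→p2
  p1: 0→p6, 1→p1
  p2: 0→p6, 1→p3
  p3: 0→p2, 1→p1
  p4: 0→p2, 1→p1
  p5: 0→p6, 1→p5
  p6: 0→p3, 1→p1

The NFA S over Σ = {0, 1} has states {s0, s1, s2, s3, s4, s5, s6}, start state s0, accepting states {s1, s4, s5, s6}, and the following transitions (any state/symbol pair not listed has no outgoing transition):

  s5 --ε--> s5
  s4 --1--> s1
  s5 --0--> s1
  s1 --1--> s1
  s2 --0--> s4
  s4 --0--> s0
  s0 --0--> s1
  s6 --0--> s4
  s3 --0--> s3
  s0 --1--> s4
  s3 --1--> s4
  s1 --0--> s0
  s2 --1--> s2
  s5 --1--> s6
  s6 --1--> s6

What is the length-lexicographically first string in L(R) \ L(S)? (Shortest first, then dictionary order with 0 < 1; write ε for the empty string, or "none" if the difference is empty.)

The string 00 is accepted by R but not by S.
No shorter string lies in the difference, and 00 is the lexicographically first length-2 string in L(R) \ L(S).

00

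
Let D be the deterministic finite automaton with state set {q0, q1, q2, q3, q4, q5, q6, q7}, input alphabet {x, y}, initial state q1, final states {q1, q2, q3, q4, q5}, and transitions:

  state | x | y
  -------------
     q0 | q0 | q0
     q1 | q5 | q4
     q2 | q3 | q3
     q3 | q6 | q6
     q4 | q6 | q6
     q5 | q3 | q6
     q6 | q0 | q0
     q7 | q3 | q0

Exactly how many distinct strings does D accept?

4

The useful subgraph on states {q1, q3, q4, q5} is acyclic, so L(D) is finite; the longest accepting path visits 3 useful states, giving maximum string length 2.
Counting accepting paths from q1 by length: 1 of length 0, 2 of length 1, 1 of length 2. Total 4.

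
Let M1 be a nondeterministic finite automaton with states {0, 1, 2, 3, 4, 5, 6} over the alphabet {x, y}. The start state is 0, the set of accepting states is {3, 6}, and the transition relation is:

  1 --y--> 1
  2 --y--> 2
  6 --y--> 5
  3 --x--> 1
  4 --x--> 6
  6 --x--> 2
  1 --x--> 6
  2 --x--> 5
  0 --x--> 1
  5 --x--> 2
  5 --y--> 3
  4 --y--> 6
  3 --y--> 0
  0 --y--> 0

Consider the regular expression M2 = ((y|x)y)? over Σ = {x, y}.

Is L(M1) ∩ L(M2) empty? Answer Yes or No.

Yes

Converting the expression M2 to a DFA (subset construction, then merging equivalent states) gives the minimal DFA with states {r0, r1, r2, r3}, start state r0, accepting states {r0, r3} and transitions r0: x→r1, y→r1; r1: x→r2, y→r3; r2: x→r2, y→r2; r3: x→r2, y→r2.
Exploring the product automaton M1 × M2 from the start pair (0, r0), following both machines on each input symbol, reaches 11 state pairs: (0, r0), (1, r1), (0, r1), (6, r2), (1, r3), (1, r2), (0, r3), (2, r2), (5, r2), (0, r2), (3, r2).
M1 accepts in {3, 6} and M2 accepts in {r0, r3}; no reachable pair has both components accepting, so no string drives both machines to acceptance simultaneously and L(M1) ∩ L(M2) = ∅.
So no string is accepted by both, and the intersection is empty.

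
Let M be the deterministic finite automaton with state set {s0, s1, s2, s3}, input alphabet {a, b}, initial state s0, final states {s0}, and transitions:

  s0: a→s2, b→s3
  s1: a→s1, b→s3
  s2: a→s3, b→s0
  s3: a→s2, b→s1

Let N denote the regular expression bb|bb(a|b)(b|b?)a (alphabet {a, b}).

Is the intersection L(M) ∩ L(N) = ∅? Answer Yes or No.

Converting the expression N to a DFA (subset construction, then merging equivalent states) gives the minimal DFA with states {n0, n1, n2, n3, n4, n5, n6}, start state n0, accepting states {n3, n5} and transitions n0: a→n1, b→n2; n1: a→n1, b→n1; n2: a→n1, b→n3; n3: a→n4, b→n4; n4: a→n5, b→n6; n5: a→n1, b→n1; n6: a→n5, b→n1.
Exploring the product automaton M × N from the start pair (s0, n0), following both machines on each input symbol, reaches 13 state pairs: (s0, n0), (s2, n1), (s3, n2), (s3, n1), (s0, n1), (s1, n3), (s1, n1), (s1, n4), (s3, n4), (s1, n5), (s3, n6), (s2, n5), (s1, n6).
M accepts in {s0} and N accepts in {n3, n5}; no reachable pair has both components accepting, so no string drives both machines to acceptance simultaneously and L(M) ∩ L(N) = ∅.
So no string is accepted by both, and the intersection is empty.

Yes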